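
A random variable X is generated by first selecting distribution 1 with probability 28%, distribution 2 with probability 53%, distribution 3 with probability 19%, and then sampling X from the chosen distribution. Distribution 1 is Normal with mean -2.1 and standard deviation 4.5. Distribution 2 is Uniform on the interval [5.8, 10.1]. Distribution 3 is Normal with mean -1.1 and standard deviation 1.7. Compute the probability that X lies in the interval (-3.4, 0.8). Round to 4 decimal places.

0.2473

Conditional on each component, P(-3.4 < X < 0.8): 1: 0.354023; 2: 0; 3: 0.780104.
By total probability, P(-3.4 < X < 0.8) = 0.28·0.354023 + 0.53·0 + 0.19·0.780104 = 0.247346.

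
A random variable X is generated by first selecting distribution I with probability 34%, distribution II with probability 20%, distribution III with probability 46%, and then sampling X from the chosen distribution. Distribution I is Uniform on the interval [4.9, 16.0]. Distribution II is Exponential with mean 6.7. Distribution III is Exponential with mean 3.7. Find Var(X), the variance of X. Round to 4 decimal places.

Per component, I: μ=10.45, E[X²]=119.47; II: μ=6.7, E[X²]=89.78; III: μ=3.7, E[X²]=27.38.
E[X] = 0.34·10.45 + 0.2·6.7 + 0.46·3.7 = 6.595.
E[X²] = 0.34·119.47 + 0.2·89.78 + 0.46·27.38 = 71.1706.
Var(X) = E[X²] − (E[X])² = 71.1706 − 43.494 = 27.6766.

27.6766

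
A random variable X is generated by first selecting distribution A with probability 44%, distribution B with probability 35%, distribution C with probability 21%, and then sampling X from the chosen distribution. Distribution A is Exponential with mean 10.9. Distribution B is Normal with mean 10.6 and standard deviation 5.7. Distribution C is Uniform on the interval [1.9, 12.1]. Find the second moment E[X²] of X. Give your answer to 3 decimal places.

For each component E[X²] = Var + (mean)², giving A: 237.62; B: 144.85; C: 57.67.
Overall E[X²] = 0.44·237.62 + 0.35·144.85 + 0.21·57.67 = 167.361.

167.361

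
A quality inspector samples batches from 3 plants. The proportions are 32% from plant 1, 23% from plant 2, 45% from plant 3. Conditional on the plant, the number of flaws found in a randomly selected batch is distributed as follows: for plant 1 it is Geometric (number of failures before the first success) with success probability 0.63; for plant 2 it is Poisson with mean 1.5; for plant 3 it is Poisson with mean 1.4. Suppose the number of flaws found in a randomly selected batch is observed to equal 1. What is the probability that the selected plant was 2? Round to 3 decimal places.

0.251

Likelihoods P(X=1 | ·): 1: 0.2331; 2: 0.334695; 3: 0.345236.
Posterior ∝ prior × likelihood. Numerator for 2: 0.23·0.334695 = 0.0769799.
Normalizing constant: 0.32·0.2331 + 0.23·0.334695 + 0.45·0.345236 = 0.306928.
P(2 | observation) = 0.0769799 / 0.306928 = 0.250808.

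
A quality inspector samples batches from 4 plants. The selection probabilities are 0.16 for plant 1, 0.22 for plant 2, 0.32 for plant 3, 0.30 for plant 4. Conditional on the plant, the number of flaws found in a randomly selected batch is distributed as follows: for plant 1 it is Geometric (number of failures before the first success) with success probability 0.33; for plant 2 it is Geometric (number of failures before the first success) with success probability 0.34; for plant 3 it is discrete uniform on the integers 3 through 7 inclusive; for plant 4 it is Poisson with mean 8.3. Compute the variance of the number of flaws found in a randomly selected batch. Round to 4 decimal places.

Per component, 1: μ=2.0303, E[X²]=10.2746; 2: μ=1.94118, E[X²]=9.47751; 3: μ=5, E[X²]=27; 4: μ=8.3, E[X²]=77.19.
E[X] = 0.16·2.0303 + 0.22·1.94118 + 0.32·5 + 0.3·8.3 = 4.84191.
E[X²] = 0.16·10.2746 + 0.22·9.47751 + 0.32·27 + 0.3·77.19 = 35.526.
Var(X) = E[X²] − (E[X])² = 35.526 − 23.4441 = 12.0819.

12.0819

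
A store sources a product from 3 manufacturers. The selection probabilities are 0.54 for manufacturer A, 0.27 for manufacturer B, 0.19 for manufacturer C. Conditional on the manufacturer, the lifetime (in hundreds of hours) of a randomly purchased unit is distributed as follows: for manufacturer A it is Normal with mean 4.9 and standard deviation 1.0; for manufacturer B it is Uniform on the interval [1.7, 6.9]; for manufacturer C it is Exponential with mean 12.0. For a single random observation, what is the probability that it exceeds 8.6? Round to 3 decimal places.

0.093

Conditional on each manufacturer, P(X > 8.6): A: 0.0001078; B: 0; C: 0.488377.
By total probability, P(X > 8.6) = 0.54·0.0001078 + 0.27·0 + 0.19·0.488377 = 0.0928499.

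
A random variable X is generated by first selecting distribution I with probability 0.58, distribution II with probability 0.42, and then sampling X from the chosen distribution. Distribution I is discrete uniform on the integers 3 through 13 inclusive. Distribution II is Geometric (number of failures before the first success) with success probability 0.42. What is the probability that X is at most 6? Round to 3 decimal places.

0.622

Conditional on each component, P(X ≤ 6): I: 0.363636; II: 0.97792.
By total probability, P(X ≤ 6) = 0.58·0.363636 + 0.42·0.97792 = 0.621636.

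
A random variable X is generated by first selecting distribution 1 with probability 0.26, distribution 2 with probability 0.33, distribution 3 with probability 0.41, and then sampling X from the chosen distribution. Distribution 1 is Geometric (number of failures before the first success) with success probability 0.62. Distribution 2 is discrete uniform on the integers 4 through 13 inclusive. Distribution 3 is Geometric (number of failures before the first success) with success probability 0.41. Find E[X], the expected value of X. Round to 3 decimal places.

3.554

Component means — 1: 0.612903; 2: 8.5; 3: 1.43902.
E[X] = 0.26·0.612903 + 0.33·8.5 + 0.41·1.43902 = 3.55435.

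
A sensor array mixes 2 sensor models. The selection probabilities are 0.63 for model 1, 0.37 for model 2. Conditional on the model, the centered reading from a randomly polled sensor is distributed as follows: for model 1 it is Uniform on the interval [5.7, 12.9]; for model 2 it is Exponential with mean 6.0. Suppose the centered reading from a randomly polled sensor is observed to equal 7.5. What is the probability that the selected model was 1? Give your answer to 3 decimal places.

Likelihoods f(7.5 | ·): 1: 0.138889; 2: 0.0477508.
Posterior ∝ prior × likelihood. Numerator for 1: 0.63·0.138889 = 0.0875.
Normalizing constant: 0.63·0.138889 + 0.37·0.0477508 = 0.105168.
P(1 | observation) = 0.0875 / 0.105168 = 0.832004.

0.832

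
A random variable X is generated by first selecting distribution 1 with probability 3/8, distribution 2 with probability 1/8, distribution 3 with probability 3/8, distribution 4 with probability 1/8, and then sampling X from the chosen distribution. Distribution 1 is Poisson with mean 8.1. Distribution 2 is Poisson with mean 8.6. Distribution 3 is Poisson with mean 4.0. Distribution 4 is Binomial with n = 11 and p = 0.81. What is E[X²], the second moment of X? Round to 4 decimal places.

55.5964

For each component E[X²] = Var + (mean)², giving 1: 73.71; 2: 82.56; 3: 20; 4: 81.081.
Overall E[X²] = 0.375·73.71 + 0.125·82.56 + 0.375·20 + 0.125·81.081 = 55.5964.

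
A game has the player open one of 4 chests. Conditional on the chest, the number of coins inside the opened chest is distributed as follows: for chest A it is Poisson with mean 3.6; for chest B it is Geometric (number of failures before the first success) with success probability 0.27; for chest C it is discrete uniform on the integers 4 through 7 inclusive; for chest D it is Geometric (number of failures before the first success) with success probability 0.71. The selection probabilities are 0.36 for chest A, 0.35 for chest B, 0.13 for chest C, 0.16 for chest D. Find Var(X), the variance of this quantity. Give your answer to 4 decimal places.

Per component, A: μ=3.6, E[X²]=16.56; B: μ=2.7037, E[X²]=17.3237; C: μ=5.5, E[X²]=31.5; D: μ=0.408451, E[X²]=0.742115.
E[X] = 0.36·3.6 + 0.35·2.7037 + 0.13·5.5 + 0.16·0.408451 = 3.02265.
E[X²] = 0.36·16.56 + 0.35·17.3237 + 0.13·31.5 + 0.16·0.742115 = 16.2386.
Var(X) = E[X²] − (E[X])² = 16.2386 − 9.1364 = 7.10224.

7.1022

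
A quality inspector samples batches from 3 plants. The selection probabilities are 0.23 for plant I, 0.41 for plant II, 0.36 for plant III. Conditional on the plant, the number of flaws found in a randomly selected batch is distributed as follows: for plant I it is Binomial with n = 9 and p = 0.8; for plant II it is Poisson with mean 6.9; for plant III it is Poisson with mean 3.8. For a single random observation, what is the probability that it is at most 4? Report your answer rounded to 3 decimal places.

Conditional on each plant, P(X ≤ 4): I: 0.0195814; II: 0.182311; III: 0.667844.
By total probability, P(X ≤ 4) = 0.23·0.0195814 + 0.41·0.182311 + 0.36·0.667844 = 0.319675.

0.320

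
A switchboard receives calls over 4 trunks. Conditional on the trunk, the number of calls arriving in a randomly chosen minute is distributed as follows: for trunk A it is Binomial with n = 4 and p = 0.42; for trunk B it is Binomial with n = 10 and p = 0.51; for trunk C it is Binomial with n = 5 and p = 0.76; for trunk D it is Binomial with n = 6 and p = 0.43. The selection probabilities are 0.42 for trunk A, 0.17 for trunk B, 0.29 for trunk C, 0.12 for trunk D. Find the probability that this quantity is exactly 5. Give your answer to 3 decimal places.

Conditional on each trunk, P(X = 5): A: 0; B: 0.245602; C: 0.253553; D: 0.0502769.
By total probability, P(X = 5) = 0.42·0 + 0.17·0.245602 + 0.29·0.253553 + 0.12·0.0502769 = 0.121316.

0.121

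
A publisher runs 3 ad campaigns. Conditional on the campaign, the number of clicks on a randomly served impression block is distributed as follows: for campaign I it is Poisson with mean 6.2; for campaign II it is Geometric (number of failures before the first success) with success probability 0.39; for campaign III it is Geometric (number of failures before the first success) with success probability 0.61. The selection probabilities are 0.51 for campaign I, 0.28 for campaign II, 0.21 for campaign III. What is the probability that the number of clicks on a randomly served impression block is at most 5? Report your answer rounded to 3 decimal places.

Conditional on each campaign, P(X ≤ 5): I: 0.414113; II: 0.94848; III: 0.996481.
By total probability, P(X ≤ 5) = 0.51·0.414113 + 0.28·0.94848 + 0.21·0.996481 = 0.686033.

0.686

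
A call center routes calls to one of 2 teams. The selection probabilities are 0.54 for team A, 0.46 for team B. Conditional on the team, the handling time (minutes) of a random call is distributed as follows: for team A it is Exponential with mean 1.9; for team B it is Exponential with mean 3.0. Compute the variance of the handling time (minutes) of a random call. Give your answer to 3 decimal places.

Per component, A: μ=1.9, E[X²]=7.22; B: μ=3, E[X²]=18.
E[X] = 0.54·1.9 + 0.46·3 = 2.406.
E[X²] = 0.54·7.22 + 0.46·18 = 12.1788.
Var(X) = E[X²] − (E[X])² = 12.1788 − 5.78884 = 6.38996.

6.390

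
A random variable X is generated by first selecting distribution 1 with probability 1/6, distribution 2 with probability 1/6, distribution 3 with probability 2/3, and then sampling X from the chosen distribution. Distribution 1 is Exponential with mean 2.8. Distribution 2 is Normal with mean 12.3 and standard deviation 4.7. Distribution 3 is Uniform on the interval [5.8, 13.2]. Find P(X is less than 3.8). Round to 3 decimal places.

Conditional on each component, P(X < 3.8): 1: 0.742605; 2: 0.0352635; 3: 0.
By total probability, P(X < 3.8) = 0.166667·0.742605 + 0.166667·0.0352635 + 0.666667·0 = 0.129645.

0.130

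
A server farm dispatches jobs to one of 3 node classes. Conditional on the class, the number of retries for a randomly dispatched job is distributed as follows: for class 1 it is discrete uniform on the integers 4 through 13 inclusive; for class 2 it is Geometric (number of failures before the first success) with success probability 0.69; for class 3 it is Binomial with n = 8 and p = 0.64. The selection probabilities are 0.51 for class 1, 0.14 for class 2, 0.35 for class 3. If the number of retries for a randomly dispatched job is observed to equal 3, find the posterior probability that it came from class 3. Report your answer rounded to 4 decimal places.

0.9152

Likelihoods P(X=3 | ·): 1: 0; 2: 0.0205558; 3: 0.0887647.
Posterior ∝ prior × likelihood. Numerator for 3: 0.35·0.0887647 = 0.0310677.
Normalizing constant: 0.51·0 + 0.14·0.0205558 + 0.35·0.0887647 = 0.0339455.
P(3 | observation) = 0.0310677 / 0.0339455 = 0.915223.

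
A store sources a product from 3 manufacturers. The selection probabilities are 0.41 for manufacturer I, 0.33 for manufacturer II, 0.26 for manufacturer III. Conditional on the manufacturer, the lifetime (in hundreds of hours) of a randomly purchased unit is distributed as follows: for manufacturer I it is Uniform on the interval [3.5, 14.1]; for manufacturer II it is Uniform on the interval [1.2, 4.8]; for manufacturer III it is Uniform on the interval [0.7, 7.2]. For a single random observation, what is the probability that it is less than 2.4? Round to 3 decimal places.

Conditional on each manufacturer, P(X < 2.4): I: 0; II: 0.333333; III: 0.261538.
By total probability, P(X < 2.4) = 0.41·0 + 0.33·0.333333 + 0.26·0.261538 = 0.178.

0.178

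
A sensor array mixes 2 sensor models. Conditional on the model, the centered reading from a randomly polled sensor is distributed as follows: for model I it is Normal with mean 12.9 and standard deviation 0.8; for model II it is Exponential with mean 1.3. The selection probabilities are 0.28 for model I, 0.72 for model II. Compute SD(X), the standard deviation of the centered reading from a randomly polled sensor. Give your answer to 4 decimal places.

Per component, I: μ=12.9, E[X²]=167.05; II: μ=1.3, E[X²]=3.38.
E[X] = 0.28·12.9 + 0.72·1.3 = 4.548.
E[X²] = 0.28·167.05 + 0.72·3.38 = 49.2076.
Var(X) = E[X²] − (E[X])² = 49.2076 − 20.6843 = 28.5233.
SD(X) = √28.5233 = 5.34072.

5.3407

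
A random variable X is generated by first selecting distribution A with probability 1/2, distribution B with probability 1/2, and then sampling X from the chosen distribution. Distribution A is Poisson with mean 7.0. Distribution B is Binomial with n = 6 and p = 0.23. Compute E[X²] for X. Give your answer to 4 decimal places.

For each component E[X²] = Var + (mean)², giving A: 56; B: 2.967.
Overall E[X²] = 0.5·56 + 0.5·2.967 = 29.4835.

29.4835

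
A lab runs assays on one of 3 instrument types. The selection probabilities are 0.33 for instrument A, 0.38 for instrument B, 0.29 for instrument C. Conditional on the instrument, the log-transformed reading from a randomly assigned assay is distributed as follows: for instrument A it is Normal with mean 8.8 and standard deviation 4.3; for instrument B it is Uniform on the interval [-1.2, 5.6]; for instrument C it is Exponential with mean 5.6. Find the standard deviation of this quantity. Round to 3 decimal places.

Per component, A: μ=8.8, E[X²]=95.93; B: μ=2.2, E[X²]=8.69333; C: μ=5.6, E[X²]=62.72.
E[X] = 0.33·8.8 + 0.38·2.2 + 0.29·5.6 = 5.364.
E[X²] = 0.33·95.93 + 0.38·8.69333 + 0.29·62.72 = 53.1492.
Var(X) = E[X²] − (E[X])² = 53.1492 − 28.7725 = 24.3767.
SD(X) = √24.3767 = 4.93727.

4.937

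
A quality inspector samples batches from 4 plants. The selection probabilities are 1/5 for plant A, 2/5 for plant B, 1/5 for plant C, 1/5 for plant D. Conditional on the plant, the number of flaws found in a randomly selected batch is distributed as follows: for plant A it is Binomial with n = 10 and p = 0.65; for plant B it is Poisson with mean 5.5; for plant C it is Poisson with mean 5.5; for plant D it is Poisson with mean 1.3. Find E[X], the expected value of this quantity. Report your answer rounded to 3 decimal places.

4.860

Component means — A: 6.5; B: 5.5; C: 5.5; D: 1.3.
E[X] = 0.2·6.5 + 0.4·5.5 + 0.2·5.5 + 0.2·1.3 = 4.86.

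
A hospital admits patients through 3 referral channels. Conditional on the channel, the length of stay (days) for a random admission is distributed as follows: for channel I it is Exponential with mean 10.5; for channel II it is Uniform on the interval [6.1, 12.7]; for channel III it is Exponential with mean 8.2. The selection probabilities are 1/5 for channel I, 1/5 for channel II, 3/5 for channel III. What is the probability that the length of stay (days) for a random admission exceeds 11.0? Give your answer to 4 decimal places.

0.2785

Conditional on each channel, P(X > 11.0): I: 0.350772; II: 0.257576; III: 0.261463.
By total probability, P(X > 11.0) = 0.2·0.350772 + 0.2·0.257576 + 0.6·0.261463 = 0.278547.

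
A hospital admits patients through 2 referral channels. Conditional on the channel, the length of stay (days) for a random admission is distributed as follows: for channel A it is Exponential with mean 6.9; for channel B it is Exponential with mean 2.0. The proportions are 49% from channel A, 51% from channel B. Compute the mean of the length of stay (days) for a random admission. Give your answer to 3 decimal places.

4.401

Component means — A: 6.9; B: 2.
E[X] = 0.49·6.9 + 0.51·2 = 4.401.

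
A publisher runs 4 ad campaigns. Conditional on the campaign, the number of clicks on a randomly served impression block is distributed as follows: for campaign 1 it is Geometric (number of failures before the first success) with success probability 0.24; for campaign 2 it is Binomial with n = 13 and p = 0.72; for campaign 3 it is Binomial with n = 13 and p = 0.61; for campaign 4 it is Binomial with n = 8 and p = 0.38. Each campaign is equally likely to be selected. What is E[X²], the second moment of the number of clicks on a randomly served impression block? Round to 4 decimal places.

47.6392

For each component E[X²] = Var + (mean)², giving 1: 23.2222; 2: 90.2304; 3: 65.9776; 4: 11.1264.
Overall E[X²] = 0.25·23.2222 + 0.25·90.2304 + 0.25·65.9776 + 0.25·11.1264 = 47.6392.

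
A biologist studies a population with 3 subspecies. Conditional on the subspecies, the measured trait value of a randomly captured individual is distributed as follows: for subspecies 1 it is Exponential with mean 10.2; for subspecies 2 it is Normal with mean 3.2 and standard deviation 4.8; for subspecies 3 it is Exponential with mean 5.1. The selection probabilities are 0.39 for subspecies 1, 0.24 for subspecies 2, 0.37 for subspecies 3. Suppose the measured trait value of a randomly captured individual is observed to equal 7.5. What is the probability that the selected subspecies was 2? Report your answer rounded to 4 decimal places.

Likelihoods f(7.5 | ·): 1: 0.0469965; 2: 0.0556422; 3: 0.0450569.
Posterior ∝ prior × likelihood. Numerator for 2: 0.24·0.0556422 = 0.0133541.
Normalizing constant: 0.39·0.0469965 + 0.24·0.0556422 + 0.37·0.0450569 = 0.0483538.
P(2 | observation) = 0.0133541 / 0.0483538 = 0.276175.

0.2762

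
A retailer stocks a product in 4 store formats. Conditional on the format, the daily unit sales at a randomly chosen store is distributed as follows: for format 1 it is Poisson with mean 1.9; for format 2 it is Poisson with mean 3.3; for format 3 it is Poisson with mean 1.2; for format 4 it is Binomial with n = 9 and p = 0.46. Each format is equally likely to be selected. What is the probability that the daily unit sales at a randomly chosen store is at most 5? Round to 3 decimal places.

Conditional on each format, P(X ≤ 5): 1: 0.986781; 2: 0.882877; 3: 0.9985; 4: 0.818268.
By total probability, P(X ≤ 5) = 0.25·0.986781 + 0.25·0.882877 + 0.25·0.9985 + 0.25·0.818268 = 0.921606.

0.922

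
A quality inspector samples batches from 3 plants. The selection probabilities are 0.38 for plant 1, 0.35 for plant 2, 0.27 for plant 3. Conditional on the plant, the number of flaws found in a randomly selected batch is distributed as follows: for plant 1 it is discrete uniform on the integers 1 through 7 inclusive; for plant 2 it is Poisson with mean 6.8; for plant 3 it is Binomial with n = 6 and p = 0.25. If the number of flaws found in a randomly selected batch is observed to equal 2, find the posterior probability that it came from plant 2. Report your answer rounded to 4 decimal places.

Likelihoods P(X=2 | ·): 1: 0.142857; 2: 0.0257505; 3: 0.296631.
Posterior ∝ prior × likelihood. Numerator for 2: 0.35·0.0257505 = 0.00901267.
Normalizing constant: 0.38·0.142857 + 0.35·0.0257505 + 0.27·0.296631 = 0.143389.
P(2 | observation) = 0.00901267 / 0.143389 = 0.0628548.

0.0629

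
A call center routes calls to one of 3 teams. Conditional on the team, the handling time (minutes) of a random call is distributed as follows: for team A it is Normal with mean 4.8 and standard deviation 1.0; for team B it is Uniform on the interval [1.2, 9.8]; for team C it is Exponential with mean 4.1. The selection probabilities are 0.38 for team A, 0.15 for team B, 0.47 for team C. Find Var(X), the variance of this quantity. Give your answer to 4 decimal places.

9.4588

Per component, A: μ=4.8, E[X²]=24.04; B: μ=5.5, E[X²]=36.4133; C: μ=4.1, E[X²]=33.62.
E[X] = 0.38·4.8 + 0.15·5.5 + 0.47·4.1 = 4.576.
E[X²] = 0.38·24.04 + 0.15·36.4133 + 0.47·33.62 = 30.3986.
Var(X) = E[X²] − (E[X])² = 30.3986 − 20.9398 = 9.45882.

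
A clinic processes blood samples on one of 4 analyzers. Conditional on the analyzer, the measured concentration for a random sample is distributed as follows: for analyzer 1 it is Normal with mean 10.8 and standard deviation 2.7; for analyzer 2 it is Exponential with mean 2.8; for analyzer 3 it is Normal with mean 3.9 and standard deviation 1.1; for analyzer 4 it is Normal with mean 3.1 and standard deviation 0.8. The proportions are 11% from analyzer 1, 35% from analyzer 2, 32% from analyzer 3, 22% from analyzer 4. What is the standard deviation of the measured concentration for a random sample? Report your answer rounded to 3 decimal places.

3.136

Per component, 1: μ=10.8, E[X²]=123.93; 2: μ=2.8, E[X²]=15.68; 3: μ=3.9, E[X²]=16.42; 4: μ=3.1, E[X²]=10.25.
E[X] = 0.11·10.8 + 0.35·2.8 + 0.32·3.9 + 0.22·3.1 = 4.098.
E[X²] = 0.11·123.93 + 0.35·15.68 + 0.32·16.42 + 0.22·10.25 = 26.6297.
Var(X) = E[X²] − (E[X])² = 26.6297 − 16.7936 = 9.8361.
SD(X) = √9.8361 = 3.13626.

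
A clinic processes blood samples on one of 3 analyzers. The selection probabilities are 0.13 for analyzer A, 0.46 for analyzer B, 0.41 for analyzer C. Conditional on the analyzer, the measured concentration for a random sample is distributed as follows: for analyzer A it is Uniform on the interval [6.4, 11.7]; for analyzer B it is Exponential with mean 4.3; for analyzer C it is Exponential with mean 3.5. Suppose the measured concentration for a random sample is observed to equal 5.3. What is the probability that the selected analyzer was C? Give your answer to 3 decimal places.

0.452

Likelihoods f(5.3 | ·): A: 0; B: 0.0678014; C: 0.0628472.
Posterior ∝ prior × likelihood. Numerator for C: 0.41·0.0628472 = 0.0257674.
Normalizing constant: 0.13·0 + 0.46·0.0678014 + 0.41·0.0628472 = 0.056956.
P(C | observation) = 0.0257674 / 0.056956 = 0.452408.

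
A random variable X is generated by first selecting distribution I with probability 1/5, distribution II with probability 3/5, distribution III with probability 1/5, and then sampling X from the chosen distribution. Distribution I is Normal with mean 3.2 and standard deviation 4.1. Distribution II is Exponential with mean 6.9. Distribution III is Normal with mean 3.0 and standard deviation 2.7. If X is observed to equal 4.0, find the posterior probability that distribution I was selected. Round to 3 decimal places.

0.200

Likelihoods f(4.0 | ·): I: 0.0954682; II: 0.0811682; III: 0.137962.
Posterior ∝ prior × likelihood. Numerator for I: 0.2·0.0954682 = 0.0190936.
Normalizing constant: 0.2·0.0954682 + 0.6·0.0811682 + 0.2·0.137962 = 0.095387.
P(I | observation) = 0.0190936 / 0.095387 = 0.20017.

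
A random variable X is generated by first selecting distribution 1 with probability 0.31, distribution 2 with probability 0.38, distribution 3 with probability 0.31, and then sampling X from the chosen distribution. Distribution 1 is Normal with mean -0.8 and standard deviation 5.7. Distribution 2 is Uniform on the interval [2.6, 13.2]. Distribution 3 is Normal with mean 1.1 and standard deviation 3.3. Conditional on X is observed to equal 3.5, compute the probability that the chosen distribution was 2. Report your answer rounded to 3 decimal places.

0.443

Likelihoods f(3.5 | ·): 1: 0.0526571; 2: 0.0943396; 3: 0.0927986.
Posterior ∝ prior × likelihood. Numerator for 2: 0.38·0.0943396 = 0.0358491.
Normalizing constant: 0.31·0.0526571 + 0.38·0.0943396 + 0.31·0.0927986 = 0.0809403.
P(2 | observation) = 0.0358491 / 0.0809403 = 0.442907.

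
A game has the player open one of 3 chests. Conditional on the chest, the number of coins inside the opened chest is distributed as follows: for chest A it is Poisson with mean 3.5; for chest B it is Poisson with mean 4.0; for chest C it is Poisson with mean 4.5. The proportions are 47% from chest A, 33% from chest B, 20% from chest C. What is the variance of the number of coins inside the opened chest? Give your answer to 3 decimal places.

4.014

Per component, A: μ=3.5, E[X²]=15.75; B: μ=4, E[X²]=20; C: μ=4.5, E[X²]=24.75.
E[X] = 0.47·3.5 + 0.33·4 + 0.2·4.5 = 3.865.
E[X²] = 0.47·15.75 + 0.33·20 + 0.2·24.75 = 18.9525.
Var(X) = E[X²] − (E[X])² = 18.9525 − 14.9382 = 4.01427.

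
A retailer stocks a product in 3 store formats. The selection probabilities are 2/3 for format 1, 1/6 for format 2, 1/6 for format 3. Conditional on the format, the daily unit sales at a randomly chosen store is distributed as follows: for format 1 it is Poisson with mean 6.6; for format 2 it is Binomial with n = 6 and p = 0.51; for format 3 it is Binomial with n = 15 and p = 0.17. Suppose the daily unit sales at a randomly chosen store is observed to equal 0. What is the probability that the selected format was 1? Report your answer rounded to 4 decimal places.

Likelihoods P(X=0 | ·): 1: 0.00136037; 2: 0.0138413; 3: 0.0611183.
Posterior ∝ prior × likelihood. Numerator for 1: 0.666667·0.00136037 = 0.000906912.
Normalizing constant: 0.666667·0.00136037 + 0.166667·0.0138413 + 0.166667·0.0611183 = 0.0134002.
P(1 | observation) = 0.000906912 / 0.0134002 = 0.0676791.

0.0677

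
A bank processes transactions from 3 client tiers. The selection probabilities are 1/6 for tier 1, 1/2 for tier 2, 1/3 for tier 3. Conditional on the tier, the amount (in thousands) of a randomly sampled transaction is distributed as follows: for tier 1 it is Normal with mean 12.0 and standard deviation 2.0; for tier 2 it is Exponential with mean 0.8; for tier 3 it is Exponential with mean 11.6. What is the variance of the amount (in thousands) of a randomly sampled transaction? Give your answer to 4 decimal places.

75.7422

Per component, 1: μ=12, E[X²]=148; 2: μ=0.8, E[X²]=1.28; 3: μ=11.6, E[X²]=269.12.
E[X] = 0.166667·12 + 0.5·0.8 + 0.333333·11.6 = 6.26667.
E[X²] = 0.166667·148 + 0.5·1.28 + 0.333333·269.12 = 115.013.
Var(X) = E[X²] − (E[X])² = 115.013 − 39.2711 = 75.7422.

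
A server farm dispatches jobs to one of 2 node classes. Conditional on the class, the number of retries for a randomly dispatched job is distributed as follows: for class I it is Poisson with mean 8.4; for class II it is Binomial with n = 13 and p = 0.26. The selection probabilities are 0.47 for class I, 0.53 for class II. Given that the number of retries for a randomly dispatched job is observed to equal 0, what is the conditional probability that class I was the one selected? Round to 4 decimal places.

0.0099

Likelihoods P(X=0 | ·): I: 0.000224867; II: 0.0199532.
Posterior ∝ prior × likelihood. Numerator for I: 0.47·0.000224867 = 0.000105688.
Normalizing constant: 0.47·0.000224867 + 0.53·0.0199532 = 0.0106809.
P(I | observation) = 0.000105688 / 0.0106809 = 0.00989503.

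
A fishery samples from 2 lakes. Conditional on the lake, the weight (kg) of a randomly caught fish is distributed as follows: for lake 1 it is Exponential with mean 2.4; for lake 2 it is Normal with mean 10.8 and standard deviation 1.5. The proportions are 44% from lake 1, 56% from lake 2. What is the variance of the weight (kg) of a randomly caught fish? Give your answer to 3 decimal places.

Per component, 1: μ=2.4, E[X²]=11.52; 2: μ=10.8, E[X²]=118.89.
E[X] = 0.44·2.4 + 0.56·10.8 = 7.104.
E[X²] = 0.44·11.52 + 0.56·118.89 = 71.6472.
Var(X) = E[X²] − (E[X])² = 71.6472 − 50.4668 = 21.1804.

21.180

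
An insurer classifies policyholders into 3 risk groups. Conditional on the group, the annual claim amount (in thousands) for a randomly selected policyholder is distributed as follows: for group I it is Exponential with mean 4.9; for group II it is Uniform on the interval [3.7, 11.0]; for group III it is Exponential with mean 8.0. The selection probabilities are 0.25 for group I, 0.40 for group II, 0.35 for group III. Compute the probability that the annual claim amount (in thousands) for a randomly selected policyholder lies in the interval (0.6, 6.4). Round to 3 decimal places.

0.469

Conditional on each group, P(0.6 < X < 6.4): I: 0.613883; II: 0.369863; III: 0.478415.
By total probability, P(0.6 < X < 6.4) = 0.25·0.613883 + 0.4·0.369863 + 0.35·0.478415 = 0.468861.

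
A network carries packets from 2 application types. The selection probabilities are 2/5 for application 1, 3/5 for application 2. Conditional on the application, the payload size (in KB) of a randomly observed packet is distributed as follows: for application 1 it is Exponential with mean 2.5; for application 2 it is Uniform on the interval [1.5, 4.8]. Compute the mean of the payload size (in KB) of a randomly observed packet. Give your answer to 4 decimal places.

2.8900

Component means — 1: 2.5; 2: 3.15.
E[X] = 0.4·2.5 + 0.6·3.15 = 2.89.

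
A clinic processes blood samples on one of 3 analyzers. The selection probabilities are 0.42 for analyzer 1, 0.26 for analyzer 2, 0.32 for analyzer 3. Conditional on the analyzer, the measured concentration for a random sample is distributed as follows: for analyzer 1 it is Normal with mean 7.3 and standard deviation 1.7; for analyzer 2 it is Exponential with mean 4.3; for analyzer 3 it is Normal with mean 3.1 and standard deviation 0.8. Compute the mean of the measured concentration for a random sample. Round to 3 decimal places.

5.176

Component means — 1: 7.3; 2: 4.3; 3: 3.1.
E[X] = 0.42·7.3 + 0.26·4.3 + 0.32·3.1 = 5.176.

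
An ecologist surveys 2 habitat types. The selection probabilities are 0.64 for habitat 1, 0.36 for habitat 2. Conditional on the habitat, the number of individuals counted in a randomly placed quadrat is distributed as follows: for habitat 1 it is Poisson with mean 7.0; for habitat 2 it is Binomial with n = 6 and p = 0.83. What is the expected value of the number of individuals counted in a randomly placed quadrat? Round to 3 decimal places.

Component means — 1: 7; 2: 4.98.
E[X] = 0.64·7 + 0.36·4.98 = 6.2728.

6.273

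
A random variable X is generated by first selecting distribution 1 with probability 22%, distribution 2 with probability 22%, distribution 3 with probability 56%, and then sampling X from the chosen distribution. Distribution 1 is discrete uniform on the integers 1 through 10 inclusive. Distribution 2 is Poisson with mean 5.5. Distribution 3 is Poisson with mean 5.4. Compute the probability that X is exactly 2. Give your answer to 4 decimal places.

0.0725

Conditional on each component, P(X = 2): 1: 0.1; 2: 0.0618124; 3: 0.0658518.
By total probability, P(X = 2) = 0.22·0.1 + 0.22·0.0618124 + 0.56·0.0658518 = 0.0724757.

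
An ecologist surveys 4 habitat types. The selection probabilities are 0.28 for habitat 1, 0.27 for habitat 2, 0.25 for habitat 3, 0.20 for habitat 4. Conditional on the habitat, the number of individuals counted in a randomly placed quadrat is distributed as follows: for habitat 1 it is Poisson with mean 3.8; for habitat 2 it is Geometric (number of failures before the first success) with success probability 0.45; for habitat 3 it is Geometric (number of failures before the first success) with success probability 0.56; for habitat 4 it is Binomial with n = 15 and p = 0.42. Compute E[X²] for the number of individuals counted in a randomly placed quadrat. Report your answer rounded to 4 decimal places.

For each component E[X²] = Var + (mean)², giving 1: 18.24; 2: 4.20988; 3: 2.02041; 4: 43.344.
Overall E[X²] = 0.28·18.24 + 0.27·4.20988 + 0.25·2.02041 + 0.2·43.344 = 15.4178.

15.4178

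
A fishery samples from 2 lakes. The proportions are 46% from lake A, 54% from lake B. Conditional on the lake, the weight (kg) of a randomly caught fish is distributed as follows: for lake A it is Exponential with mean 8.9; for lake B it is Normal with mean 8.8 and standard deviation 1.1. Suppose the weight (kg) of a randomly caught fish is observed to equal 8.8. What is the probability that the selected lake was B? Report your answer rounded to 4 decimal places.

0.9106

Likelihoods f(8.8 | ·): A: 0.0418018; B: 0.362675.
Posterior ∝ prior × likelihood. Numerator for B: 0.54·0.362675 = 0.195844.
Normalizing constant: 0.46·0.0418018 + 0.54·0.362675 = 0.215073.
P(B | observation) = 0.195844 / 0.215073 = 0.910594.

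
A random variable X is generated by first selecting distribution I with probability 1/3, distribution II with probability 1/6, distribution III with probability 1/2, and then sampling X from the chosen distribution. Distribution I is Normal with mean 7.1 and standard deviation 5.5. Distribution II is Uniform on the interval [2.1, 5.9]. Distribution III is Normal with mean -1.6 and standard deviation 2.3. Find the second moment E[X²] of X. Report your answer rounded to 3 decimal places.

For each component E[X²] = Var + (mean)², giving I: 80.66; II: 17.2033; III: 7.85.
Overall E[X²] = 0.333333·80.66 + 0.166667·17.2033 + 0.5·7.85 = 33.6789.

33.679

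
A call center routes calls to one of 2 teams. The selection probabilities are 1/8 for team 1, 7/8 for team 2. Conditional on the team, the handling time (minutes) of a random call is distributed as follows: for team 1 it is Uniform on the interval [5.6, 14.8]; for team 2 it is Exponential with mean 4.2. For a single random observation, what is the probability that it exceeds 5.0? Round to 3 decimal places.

Conditional on each team, P(X > 5.0): 1: 1; 2: 0.304076.
By total probability, P(X > 5.0) = 0.125·1 + 0.875·0.304076 = 0.391067.

0.391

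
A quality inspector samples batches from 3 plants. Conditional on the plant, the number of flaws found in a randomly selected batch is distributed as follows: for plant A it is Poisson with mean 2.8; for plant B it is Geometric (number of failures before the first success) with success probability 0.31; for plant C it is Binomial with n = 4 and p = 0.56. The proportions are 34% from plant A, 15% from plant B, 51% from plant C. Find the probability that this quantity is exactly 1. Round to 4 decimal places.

Conditional on each plant, P(X = 1): A: 0.170268; B: 0.2139; C: 0.190812.
By total probability, P(X = 1) = 0.34·0.170268 + 0.15·0.2139 + 0.51·0.190812 = 0.18729.

0.1873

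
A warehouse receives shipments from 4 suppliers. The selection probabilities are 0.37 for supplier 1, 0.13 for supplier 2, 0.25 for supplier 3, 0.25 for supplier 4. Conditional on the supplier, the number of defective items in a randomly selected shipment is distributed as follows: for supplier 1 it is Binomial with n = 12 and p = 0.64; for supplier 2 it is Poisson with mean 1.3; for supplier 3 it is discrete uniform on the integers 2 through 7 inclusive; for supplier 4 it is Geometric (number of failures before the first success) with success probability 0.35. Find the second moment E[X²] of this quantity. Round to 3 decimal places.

31.216

For each component E[X²] = Var + (mean)², giving 1: 61.7472; 2: 2.99; 3: 23.1667; 4: 8.7551.
Overall E[X²] = 0.37·61.7472 + 0.13·2.99 + 0.25·23.1667 + 0.25·8.7551 = 31.2156.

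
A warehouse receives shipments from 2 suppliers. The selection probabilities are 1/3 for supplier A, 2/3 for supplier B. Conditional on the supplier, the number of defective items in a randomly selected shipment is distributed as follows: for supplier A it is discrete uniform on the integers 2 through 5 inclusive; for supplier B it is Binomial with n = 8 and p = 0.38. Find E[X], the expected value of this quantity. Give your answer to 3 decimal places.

3.193

Component means — A: 3.5; B: 3.04.
E[X] = 0.333333·3.5 + 0.666667·3.04 = 3.19333.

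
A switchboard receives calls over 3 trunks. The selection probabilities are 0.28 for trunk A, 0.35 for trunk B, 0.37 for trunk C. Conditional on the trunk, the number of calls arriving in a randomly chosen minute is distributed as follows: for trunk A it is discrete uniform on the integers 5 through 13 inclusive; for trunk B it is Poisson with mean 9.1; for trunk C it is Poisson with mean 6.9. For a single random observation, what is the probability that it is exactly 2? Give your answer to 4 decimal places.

Conditional on each trunk, P(X = 2): A: 0; B: 0.00462352; C: 0.0239903.
By total probability, P(X = 2) = 0.28·0 + 0.35·0.00462352 + 0.37·0.0239903 = 0.0104947.

0.0105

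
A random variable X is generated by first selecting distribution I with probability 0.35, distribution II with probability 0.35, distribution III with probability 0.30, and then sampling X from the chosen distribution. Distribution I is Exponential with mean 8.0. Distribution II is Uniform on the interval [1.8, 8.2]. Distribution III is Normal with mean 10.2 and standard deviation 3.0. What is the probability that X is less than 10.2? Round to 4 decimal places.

0.7522

Conditional on each component, P(X < 10.2): I: 0.720569; II: 1; III: 0.5.
By total probability, P(X < 10.2) = 0.35·0.720569 + 0.35·1 + 0.3·0.5 = 0.752199.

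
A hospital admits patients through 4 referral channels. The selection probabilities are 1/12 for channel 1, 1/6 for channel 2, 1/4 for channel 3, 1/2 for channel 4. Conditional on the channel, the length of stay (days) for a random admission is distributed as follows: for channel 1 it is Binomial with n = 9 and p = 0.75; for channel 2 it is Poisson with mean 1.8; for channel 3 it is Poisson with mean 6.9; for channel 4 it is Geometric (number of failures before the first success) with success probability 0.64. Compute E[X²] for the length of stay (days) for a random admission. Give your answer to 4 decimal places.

19.0027

For each component E[X²] = Var + (mean)², giving 1: 47.25; 2: 5.04; 3: 54.51; 4: 1.19531.
Overall E[X²] = 0.0833333·47.25 + 0.166667·5.04 + 0.25·54.51 + 0.5·1.19531 = 19.0027.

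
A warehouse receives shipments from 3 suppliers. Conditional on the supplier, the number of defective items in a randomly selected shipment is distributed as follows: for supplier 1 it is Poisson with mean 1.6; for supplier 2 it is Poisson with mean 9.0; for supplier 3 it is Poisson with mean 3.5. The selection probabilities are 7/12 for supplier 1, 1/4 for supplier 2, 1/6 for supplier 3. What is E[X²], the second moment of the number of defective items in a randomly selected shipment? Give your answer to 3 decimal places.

For each component E[X²] = Var + (mean)², giving 1: 4.16; 2: 90; 3: 15.75.
Overall E[X²] = 0.583333·4.16 + 0.25·90 + 0.166667·15.75 = 27.5517.

27.552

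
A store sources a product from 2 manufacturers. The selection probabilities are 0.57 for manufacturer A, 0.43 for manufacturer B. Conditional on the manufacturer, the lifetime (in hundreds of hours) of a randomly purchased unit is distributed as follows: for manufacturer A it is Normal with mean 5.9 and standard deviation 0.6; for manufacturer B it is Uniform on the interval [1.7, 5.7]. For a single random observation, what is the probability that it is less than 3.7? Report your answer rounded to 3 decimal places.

0.215

Conditional on each manufacturer, P(X < 3.7): A: 0.000122866; B: 0.5.
By total probability, P(X < 3.7) = 0.57·0.000122866 + 0.43·0.5 = 0.21507.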